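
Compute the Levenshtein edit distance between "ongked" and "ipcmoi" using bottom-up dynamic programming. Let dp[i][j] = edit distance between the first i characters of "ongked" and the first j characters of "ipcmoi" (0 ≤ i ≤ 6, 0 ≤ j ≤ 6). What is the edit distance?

   ''  i  p  c  m  o  i
''  0  1  2  3  4  5  6
 o  1  1  2  3  4  4  5
 n  2  2  2  3  4  5  5
 g  3  3  3  3  4  5  6
 k  4  4  4  4  4  5  6
 e  5  5  5  5  5  5  6
 d  6  6  6  6  6  6  6

6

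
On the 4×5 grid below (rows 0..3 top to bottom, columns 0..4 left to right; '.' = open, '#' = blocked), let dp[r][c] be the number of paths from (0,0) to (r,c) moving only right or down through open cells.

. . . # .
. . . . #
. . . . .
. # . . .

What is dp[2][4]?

9

r\c   0   1   2   3   4
  0   1   1   1   0   0
  1   1   2   3   3   0
  2   1   3   6   9   9
  3   1   0   6  15  24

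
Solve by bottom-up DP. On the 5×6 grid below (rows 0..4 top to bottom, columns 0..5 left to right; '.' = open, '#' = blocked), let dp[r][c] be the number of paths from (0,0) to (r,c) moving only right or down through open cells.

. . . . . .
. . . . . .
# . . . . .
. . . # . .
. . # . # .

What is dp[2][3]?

r\c   0   1   2   3   4   5
  0   1   1   1   1   1   1
  1   1   2   3   4   5   6
  2   0   2   5   9  14  20
  3   0   2   7   0  14  34
  4   0   2   0   0   0  34

9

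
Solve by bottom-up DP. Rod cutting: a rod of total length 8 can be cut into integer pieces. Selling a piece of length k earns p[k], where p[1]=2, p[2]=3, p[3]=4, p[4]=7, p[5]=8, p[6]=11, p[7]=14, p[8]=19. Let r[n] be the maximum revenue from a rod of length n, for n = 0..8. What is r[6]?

   n    0    1    2    3    4    5    6    7    8
r[n]    0    2    4    6    8   10   12   14   19

12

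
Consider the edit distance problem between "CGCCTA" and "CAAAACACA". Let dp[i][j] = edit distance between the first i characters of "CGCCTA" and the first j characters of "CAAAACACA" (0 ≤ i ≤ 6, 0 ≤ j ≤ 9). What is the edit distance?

6

   ''  C  A  A  A  A  C  A  C  A
''  0  1  2  3  4  5  6  7  8  9
 C  1  0  1  2  3  4  5  6  7  8
 G  2  1  1  2  3  4  5  6  7  8
 C  3  2  2  2  3  4  4  5  6  7
 C  4  3  3  3  3  4  4  5  5  6
 T  5  4  4  4  4  4  5  5  6  6
 A  6  5  4  4  4  4  5  5  6  6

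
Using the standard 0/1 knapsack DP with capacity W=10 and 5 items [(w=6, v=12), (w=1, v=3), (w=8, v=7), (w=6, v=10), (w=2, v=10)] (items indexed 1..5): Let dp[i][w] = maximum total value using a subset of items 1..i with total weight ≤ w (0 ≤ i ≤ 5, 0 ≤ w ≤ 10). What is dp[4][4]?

i\w   0   1   2   3   4   5   6   7   8   9  10
  0   0   0   0   0   0   0   0   0   0   0   0
  1   0   0   0   0   0   0  12  12  12  12  12
  2   0   3   3   3   3   3  12  15  15  15  15
  3   0   3   3   3   3   3  12  15  15  15  15
  4   0   3   3   3   3   3  12  15  15  15  15
  5   0   3  10  13  13  13  13  15  22  25  25

3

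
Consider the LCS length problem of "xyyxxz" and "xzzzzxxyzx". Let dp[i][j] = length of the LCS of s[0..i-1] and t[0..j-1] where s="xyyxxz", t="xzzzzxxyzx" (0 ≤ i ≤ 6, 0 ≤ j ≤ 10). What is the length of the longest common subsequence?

   ''  x  z  z  z  z  x  x  y  z  x
''  0  0  0  0  0  0  0  0  0  0  0
 x  0  1  1  1  1  1  1  1  1  1  1
 y  0  1  1  1  1  1  1  1  2  2  2
 y  0  1  1  1  1  1  1  1  2  2  2
 x  0  1  1  1  1  1  2  2  2  2  3
 x  0  1  1  1  1  1  2  3  3  3  3
 z  0  1  2  2  2  2  2  3  3  4  4

4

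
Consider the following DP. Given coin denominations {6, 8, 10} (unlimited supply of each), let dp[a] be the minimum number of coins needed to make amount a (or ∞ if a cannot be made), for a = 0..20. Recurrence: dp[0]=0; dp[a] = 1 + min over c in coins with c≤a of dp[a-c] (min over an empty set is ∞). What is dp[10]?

 a  0  1  2  3  4  5  6  7  8  9 10 11 12 13 14 15 16 17 18 19 20
dp  0  -  -  -  -  -  1  -  1  -  1  -  2  -  2  -  2  -  2  -  2
(- denotes ∞ / unreachable)

1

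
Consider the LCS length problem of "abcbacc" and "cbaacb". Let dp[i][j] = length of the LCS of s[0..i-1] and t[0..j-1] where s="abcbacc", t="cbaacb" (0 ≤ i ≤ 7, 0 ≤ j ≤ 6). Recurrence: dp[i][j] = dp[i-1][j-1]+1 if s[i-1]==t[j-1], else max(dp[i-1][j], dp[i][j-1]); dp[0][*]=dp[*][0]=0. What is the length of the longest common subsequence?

   ''  c  b  a  a  c  b
''  0  0  0  0  0  0  0
 a  0  0  0  1  1  1  1
 b  0  0  1  1  1  1  2
 c  0  1  1  1  1  2  2
 b  0  1  2  2  2  2  3
 a  0  1  2  3  3  3  3
 c  0  1  2  3  3  4  4
 c  0  1  2  3  3  4  4

4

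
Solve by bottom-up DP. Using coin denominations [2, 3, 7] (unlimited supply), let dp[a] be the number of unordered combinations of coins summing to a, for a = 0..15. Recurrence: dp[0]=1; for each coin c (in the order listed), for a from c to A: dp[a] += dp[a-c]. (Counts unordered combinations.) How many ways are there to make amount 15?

5

after  coin     0     1     2     3     4     5     6     7     8     9    10    11    12    13    14    15
          2     1     0     1     0     1     0     1     0     1     0     1     0     1     0     1     0
          3     1     0     1     1     1     1     2     1     2     2     2     2     3     2     3     3
          7     1     0     1     1     1     1     2     2     2     3     3     3     4     4     5     5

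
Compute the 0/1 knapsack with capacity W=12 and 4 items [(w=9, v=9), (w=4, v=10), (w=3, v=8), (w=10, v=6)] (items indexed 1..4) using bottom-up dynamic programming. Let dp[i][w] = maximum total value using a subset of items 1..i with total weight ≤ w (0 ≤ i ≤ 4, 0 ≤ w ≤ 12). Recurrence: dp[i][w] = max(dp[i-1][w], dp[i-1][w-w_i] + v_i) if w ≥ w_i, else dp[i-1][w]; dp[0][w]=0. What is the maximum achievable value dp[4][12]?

18

i\w   0   1   2   3   4   5   6   7   8   9  10  11  12
  0   0   0   0   0   0   0   0   0   0   0   0   0   0
  1   0   0   0   0   0   0   0   0   0   9   9   9   9
  2   0   0   0   0  10  10  10  10  10  10  10  10  10
  3   0   0   0   8  10  10  10  18  18  18  18  18  18
  4   0   0   0   8  10  10  10  18  18  18  18  18  18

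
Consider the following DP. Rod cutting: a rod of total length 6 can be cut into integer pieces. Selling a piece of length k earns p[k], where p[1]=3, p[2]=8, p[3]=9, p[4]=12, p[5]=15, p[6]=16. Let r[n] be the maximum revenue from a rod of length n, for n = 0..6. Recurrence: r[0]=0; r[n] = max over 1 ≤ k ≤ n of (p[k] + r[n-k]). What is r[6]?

24

   n    0    1    2    3    4    5    6
r[n]    0    3    8   11   16   19   24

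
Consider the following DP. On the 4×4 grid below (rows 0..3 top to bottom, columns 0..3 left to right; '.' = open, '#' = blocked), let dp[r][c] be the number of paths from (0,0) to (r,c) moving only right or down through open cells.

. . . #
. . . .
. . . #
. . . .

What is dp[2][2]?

r\c   0   1   2   3
  0   1   1   1   0
  1   1   2   3   3
  2   1   3   6   0
  3   1   4  10  10

6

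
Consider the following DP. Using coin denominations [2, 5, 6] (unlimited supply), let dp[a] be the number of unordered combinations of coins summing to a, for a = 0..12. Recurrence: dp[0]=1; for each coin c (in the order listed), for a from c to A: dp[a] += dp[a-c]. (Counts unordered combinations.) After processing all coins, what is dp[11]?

2

after  coin     0     1     2     3     4     5     6     7     8     9    10    11    12
          2     1     0     1     0     1     0     1     0     1     0     1     0     1
          5     1     0     1     0     1     1     1     1     1     1     2     1     2
          6     1     0     1     0     1     1     2     1     2     1     3     2     4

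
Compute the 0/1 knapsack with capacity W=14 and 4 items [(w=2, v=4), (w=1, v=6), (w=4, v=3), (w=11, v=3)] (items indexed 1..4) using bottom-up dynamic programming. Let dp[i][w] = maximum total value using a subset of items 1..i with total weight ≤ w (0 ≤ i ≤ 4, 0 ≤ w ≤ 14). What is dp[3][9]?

13

i\w   0   1   2   3   4   5   6   7   8   9  10  11  12  13  14
  0   0   0   0   0   0   0   0   0   0   0   0   0   0   0   0
  1   0   0   4   4   4   4   4   4   4   4   4   4   4   4   4
  2   0   6   6  10  10  10  10  10  10  10  10  10  10  10  10
  3   0   6   6  10  10  10  10  13  13  13  13  13  13  13  13
  4   0   6   6  10  10  10  10  13  13  13  13  13  13  13  13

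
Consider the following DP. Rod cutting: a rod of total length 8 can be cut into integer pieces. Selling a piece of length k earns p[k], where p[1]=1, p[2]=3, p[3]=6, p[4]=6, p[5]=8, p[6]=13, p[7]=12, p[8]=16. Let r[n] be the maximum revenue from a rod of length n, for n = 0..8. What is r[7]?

14

   n    0    1    2    3    4    5    6    7    8
r[n]    0    1    3    6    7    9   13   14   16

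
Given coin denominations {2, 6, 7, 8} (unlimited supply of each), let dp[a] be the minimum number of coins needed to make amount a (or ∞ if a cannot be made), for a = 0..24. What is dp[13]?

 a  0  1  2  3  4  5  6  7  8  9 10 11 12 13 14 15 16 17 18 19 20 21 22 23 24
dp  0  -  1  -  2  -  1  1  1  2  2  3  2  2  2  2  2  3  3  3  3  3  3  3  3
(- denotes ∞ / unreachable)

2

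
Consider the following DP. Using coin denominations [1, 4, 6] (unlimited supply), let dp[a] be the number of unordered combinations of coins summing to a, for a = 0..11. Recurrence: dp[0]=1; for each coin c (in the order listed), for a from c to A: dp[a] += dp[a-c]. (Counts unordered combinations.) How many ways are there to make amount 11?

5

after  coin     0     1     2     3     4     5     6     7     8     9    10    11
          1     1     1     1     1     1     1     1     1     1     1     1     1
          4     1     1     1     1     2     2     2     2     3     3     3     3
          6     1     1     1     1     2     2     3     3     4     4     5     5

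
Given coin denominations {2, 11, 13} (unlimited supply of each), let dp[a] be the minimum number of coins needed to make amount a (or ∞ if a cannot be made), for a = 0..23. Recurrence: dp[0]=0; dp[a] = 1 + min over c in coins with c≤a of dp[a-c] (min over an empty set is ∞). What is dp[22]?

 a  0  1  2  3  4  5  6  7  8  9 10 11 12 13 14 15 16 17 18 19 20 21 22 23
dp  0  -  1  -  2  -  3  -  4  -  5  1  6  1  7  2  8  3  9  4 10  5  2  6
(- denotes ∞ / unreachable)

2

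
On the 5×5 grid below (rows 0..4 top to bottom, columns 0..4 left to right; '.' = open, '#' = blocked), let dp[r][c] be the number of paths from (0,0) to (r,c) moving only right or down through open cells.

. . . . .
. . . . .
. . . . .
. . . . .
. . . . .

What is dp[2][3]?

10

r\c   0   1   2   3   4
  0   1   1   1   1   1
  1   1   2   3   4   5
  2   1   3   6  10  15
  3   1   4  10  20  35
  4   1   5  15  35  70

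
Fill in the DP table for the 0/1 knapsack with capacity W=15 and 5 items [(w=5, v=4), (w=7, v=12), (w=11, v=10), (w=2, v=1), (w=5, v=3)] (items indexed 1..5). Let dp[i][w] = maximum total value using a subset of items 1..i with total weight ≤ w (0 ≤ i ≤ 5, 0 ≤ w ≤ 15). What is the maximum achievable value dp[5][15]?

i\w   0   1   2   3   4   5   6   7   8   9  10  11  12  13  14  15
  0   0   0   0   0   0   0   0   0   0   0   0   0   0   0   0   0
  1   0   0   0   0   0   4   4   4   4   4   4   4   4   4   4   4
  2   0   0   0   0   0   4   4  12  12  12  12  12  16  16  16  16
  3   0   0   0   0   0   4   4  12  12  12  12  12  16  16  16  16
  4   0   0   1   1   1   4   4  12  12  13  13  13  16  16  17  17
  5   0   0   1   1   1   4   4  12  12  13  13  13  16  16  17  17

17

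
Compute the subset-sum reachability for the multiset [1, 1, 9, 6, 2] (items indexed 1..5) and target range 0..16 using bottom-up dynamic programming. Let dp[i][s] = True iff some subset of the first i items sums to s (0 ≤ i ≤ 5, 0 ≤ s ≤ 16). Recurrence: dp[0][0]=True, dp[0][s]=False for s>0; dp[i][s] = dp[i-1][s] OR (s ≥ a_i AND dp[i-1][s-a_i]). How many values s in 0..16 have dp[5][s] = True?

15

i\s   0   1   2   3   4   5   6   7   8   9  10  11  12  13  14  15  16
  0   T   F   F   F   F   F   F   F   F   F   F   F   F   F   F   F   F
  1   T   T   F   F   F   F   F   F   F   F   F   F   F   F   F   F   F
  2   T   T   T   F   F   F   F   F   F   F   F   F   F   F   F   F   F
  3   T   T   T   F   F   F   F   F   F   T   T   T   F   F   F   F   F
  4   T   T   T   F   F   F   T   T   T   T   T   T   F   F   F   T   T
  5   T   T   T   T   T   F   T   T   T   T   T   T   T   T   F   T   T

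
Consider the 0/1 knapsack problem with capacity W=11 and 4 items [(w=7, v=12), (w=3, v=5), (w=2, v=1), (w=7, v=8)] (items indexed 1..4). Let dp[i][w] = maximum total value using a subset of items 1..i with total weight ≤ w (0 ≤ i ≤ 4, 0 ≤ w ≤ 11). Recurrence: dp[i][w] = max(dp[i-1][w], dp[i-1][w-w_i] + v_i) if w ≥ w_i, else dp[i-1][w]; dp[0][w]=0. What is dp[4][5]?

i\w   0   1   2   3   4   5   6   7   8   9  10  11
  0   0   0   0   0   0   0   0   0   0   0   0   0
  1   0   0   0   0   0   0   0  12  12  12  12  12
  2   0   0   0   5   5   5   5  12  12  12  17  17
  3   0   0   1   5   5   6   6  12  12  13  17  17
  4   0   0   1   5   5   6   6  12  12  13  17  17

6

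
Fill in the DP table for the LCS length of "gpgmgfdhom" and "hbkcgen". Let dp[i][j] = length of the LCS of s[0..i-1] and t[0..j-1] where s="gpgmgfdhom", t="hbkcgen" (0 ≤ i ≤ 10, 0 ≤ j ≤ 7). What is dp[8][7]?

1

   ''  h  b  k  c  g  e  n
''  0  0  0  0  0  0  0  0
 g  0  0  0  0  0  1  1  1
 p  0  0  0  0  0  1  1  1
 g  0  0  0  0  0  1  1  1
 m  0  0  0  0  0  1  1  1
 g  0  0  0  0  0  1  1  1
 f  0  0  0  0  0  1  1  1
 d  0  0  0  0  0  1  1  1
 h  0  1  1  1  1  1  1  1
 o  0  1  1  1  1  1  1  1
 m  0  1  1  1  1  1  1  1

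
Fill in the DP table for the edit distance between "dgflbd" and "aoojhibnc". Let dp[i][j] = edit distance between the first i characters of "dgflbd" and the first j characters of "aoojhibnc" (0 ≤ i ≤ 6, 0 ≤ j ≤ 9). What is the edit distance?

8

   ''  a  o  o  j  h  i  b  n  c
''  0  1  2  3  4  5  6  7  8  9
 d  1  1  2  3  4  5  6  7  8  9
 g  2  2  2  3  4  5  6  7  8  9
 f  3  3  3  3  4  5  6  7  8  9
 l  4  4  4  4  4  5  6  7  8  9
 b  5  5  5  5  5  5  6  6  7  8
 d  6  6  6  6  6  6  6  7  7  8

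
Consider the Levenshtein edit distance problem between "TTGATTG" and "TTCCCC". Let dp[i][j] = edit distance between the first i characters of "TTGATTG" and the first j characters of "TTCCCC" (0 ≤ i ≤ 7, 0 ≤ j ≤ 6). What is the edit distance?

   ''  T  T  C  C  C  C
''  0  1  2  3  4  5  6
 T  1  0  1  2  3  4  5
 T  2  1  0  1  2  3  4
 G  3  2  1  1  2  3  4
 A  4  3  2  2  2  3  4
 T  5  4  3  3  3  3  4
 T  6  5  4  4  4  4  4
 G  7  6  5  5  5  5  5

5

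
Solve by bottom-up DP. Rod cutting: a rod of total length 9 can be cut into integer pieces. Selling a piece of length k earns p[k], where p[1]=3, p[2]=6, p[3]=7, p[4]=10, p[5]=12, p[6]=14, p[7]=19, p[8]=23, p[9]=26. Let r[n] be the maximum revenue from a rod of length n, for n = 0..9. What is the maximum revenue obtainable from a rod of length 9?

27

   n    0    1    2    3    4    5    6    7    8    9
r[n]    0    3    6    9   12   15   18   21   24   27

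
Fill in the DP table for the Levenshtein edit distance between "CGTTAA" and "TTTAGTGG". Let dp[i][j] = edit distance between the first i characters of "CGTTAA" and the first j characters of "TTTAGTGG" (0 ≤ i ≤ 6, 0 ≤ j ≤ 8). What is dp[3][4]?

3

   ''  T  T  T  A  G  T  G  G
''  0  1  2  3  4  5  6  7  8
 C  1  1  2  3  4  5  6  7  8
 G  2  2  2  3  4  4  5  6  7
 T  3  2  2  2  3  4  4  5  6
 T  4  3  2  2  3  4  4  5  6
 A  5  4  3  3  2  3  4  5  6
 A  6  5  4  4  3  3  4  5  6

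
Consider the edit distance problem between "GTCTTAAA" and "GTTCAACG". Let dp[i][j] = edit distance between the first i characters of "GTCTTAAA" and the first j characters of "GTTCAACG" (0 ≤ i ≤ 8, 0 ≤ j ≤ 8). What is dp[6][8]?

   ''  G  T  T  C  A  A  C  G
''  0  1  2  3  4  5  6  7  8
 G  1  0  1  2  3  4  5  6  7
 T  2  1  0  1  2  3  4  5  6
 C  3  2  1  1  1  2  3  4  5
 T  4  3  2  1  2  2  3  4  5
 T  5  4  3  2  2  3  3  4  5
 A  6  5  4  3  3  2  3  4  5
 A  7  6  5  4  4  3  2  3  4
 A  8  7  6  5  5  4  3  3  4

5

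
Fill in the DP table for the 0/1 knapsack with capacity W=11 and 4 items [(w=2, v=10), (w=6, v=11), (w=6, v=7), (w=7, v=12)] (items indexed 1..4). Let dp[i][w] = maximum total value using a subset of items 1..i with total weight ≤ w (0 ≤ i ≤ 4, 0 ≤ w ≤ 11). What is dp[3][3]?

i\w   0   1   2   3   4   5   6   7   8   9  10  11
  0   0   0   0   0   0   0   0   0   0   0   0   0
  1   0   0  10  10  10  10  10  10  10  10  10  10
  2   0   0  10  10  10  10  11  11  21  21  21  21
  3   0   0  10  10  10  10  11  11  21  21  21  21
  4   0   0  10  10  10  10  11  12  21  22  22  22

10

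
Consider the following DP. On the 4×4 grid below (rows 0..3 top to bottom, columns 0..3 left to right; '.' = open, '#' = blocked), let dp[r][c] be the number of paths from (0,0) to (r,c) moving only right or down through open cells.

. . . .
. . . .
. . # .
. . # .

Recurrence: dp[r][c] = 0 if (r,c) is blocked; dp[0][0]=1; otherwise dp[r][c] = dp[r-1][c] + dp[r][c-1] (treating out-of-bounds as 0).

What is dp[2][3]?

r\c   0   1   2   3
  0   1   1   1   1
  1   1   2   3   4
  2   1   3   0   4
  3   1   4   0   4

4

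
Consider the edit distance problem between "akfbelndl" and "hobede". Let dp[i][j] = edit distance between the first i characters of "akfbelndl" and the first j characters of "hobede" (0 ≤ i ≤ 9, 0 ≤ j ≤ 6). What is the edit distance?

6

   ''  h  o  b  e  d  e
''  0  1  2  3  4  5  6
 a  1  1  2  3  4  5  6
 k  2  2  2  3  4  5  6
 f  3  3  3  3  4  5  6
 b  4  4  4  3  4  5  6
 e  5  5  5  4  3  4  5
 l  6  6  6  5  4  4  5
 n  7  7  7  6  5  5  5
 d  8  8  8  7  6  5  6
 l  9  9  9  8  7  6  6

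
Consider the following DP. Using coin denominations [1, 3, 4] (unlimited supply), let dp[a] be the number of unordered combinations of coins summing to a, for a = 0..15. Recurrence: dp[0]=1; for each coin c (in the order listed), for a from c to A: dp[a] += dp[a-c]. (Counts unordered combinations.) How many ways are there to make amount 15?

after  coin     0     1     2     3     4     5     6     7     8     9    10    11    12    13    14    15
          1     1     1     1     1     1     1     1     1     1     1     1     1     1     1     1     1
          3     1     1     1     2     2     2     3     3     3     4     4     4     5     5     5     6
          4     1     1     1     2     3     3     4     5     6     7     8     9    11    12    13    15

15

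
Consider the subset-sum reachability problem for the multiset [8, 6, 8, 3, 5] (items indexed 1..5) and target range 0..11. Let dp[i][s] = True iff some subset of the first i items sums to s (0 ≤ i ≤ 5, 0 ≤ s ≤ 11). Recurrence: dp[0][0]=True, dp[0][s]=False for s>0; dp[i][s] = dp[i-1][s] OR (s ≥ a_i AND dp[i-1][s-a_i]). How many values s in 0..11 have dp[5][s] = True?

7

i\s   0   1   2   3   4   5   6   7   8   9  10  11
  0   T   F   F   F   F   F   F   F   F   F   F   F
  1   T   F   F   F   F   F   F   F   T   F   F   F
  2   T   F   F   F   F   F   T   F   T   F   F   F
  3   T   F   F   F   F   F   T   F   T   F   F   F
  4   T   F   F   T   F   F   T   F   T   T   F   T
  5   T   F   F   T   F   T   T   F   T   T   F   T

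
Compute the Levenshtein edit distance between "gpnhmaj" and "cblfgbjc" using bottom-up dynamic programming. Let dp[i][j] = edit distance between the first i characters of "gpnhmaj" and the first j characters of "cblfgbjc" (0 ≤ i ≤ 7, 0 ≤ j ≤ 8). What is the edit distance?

   ''  c  b  l  f  g  b  j  c
''  0  1  2  3  4  5  6  7  8
 g  1  1  2  3  4  4  5  6  7
 p  2  2  2  3  4  5  5  6  7
 n  3  3  3  3  4  5  6  6  7
 h  4  4  4  4  4  5  6  7  7
 m  5  5  5  5  5  5  6  7  8
 a  6  6  6  6  6  6  6  7  8
 j  7  7  7  7  7  7  7  6  7

7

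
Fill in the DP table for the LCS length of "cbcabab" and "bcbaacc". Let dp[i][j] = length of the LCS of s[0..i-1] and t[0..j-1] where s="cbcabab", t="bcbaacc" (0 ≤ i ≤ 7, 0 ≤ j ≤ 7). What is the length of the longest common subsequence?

   ''  b  c  b  a  a  c  c
''  0  0  0  0  0  0  0  0
 c  0  0  1  1  1  1  1  1
 b  0  1  1  2  2  2  2  2
 c  0  1  2  2  2  2  3  3
 a  0  1  2  2  3  3  3  3
 b  0  1  2  3  3  3  3  3
 a  0  1  2  3  4  4  4  4
 b  0  1  2  3  4  4  4  4

4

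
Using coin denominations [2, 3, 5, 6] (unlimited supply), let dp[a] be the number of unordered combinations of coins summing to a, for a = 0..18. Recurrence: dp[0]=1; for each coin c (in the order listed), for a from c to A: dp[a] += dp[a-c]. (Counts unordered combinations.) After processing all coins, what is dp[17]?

14

after  coin     0     1     2     3     4     5     6     7     8     9    10    11    12    13    14    15    16    17    18
          2     1     0     1     0     1     0     1     0     1     0     1     0     1     0     1     0     1     0     1
          3     1     0     1     1     1     1     2     1     2     2     2     2     3     2     3     3     3     3     4
          5     1     0     1     1     1     2     2     2     3     3     4     4     5     5     6     7     7     8     9
          6     1     0     1     1     1     2     3     2     4     4     5     6     8     7    10    11    12    14    17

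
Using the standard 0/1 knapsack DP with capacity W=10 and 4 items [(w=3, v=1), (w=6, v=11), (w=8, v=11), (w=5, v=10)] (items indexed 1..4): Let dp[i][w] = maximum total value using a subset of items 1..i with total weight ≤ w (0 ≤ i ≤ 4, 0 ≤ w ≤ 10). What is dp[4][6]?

i\w   0   1   2   3   4   5   6   7   8   9  10
  0   0   0   0   0   0   0   0   0   0   0   0
  1   0   0   0   1   1   1   1   1   1   1   1
  2   0   0   0   1   1   1  11  11  11  12  12
  3   0   0   0   1   1   1  11  11  11  12  12
  4   0   0   0   1   1  10  11  11  11  12  12

11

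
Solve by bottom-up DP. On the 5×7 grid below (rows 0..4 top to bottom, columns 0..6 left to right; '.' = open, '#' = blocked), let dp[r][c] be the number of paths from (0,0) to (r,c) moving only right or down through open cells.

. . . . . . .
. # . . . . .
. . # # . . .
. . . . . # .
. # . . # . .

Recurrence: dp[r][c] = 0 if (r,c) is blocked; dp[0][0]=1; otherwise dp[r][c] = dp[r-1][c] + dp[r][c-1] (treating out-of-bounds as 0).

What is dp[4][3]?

4

r\c   0   1   2   3   4   5   6
  0   1   1   1   1   1   1   1
  1   1   0   1   2   3   4   5
  2   1   1   0   0   3   7  12
  3   1   2   2   2   5   0  12
  4   1   0   2   4   0   0  12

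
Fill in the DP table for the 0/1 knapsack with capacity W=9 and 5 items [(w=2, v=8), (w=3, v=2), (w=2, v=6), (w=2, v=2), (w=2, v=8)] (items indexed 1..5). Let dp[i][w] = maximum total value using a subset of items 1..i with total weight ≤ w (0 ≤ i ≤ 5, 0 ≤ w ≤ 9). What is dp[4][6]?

i\w   0   1   2   3   4   5   6   7   8   9
  0   0   0   0   0   0   0   0   0   0   0
  1   0   0   8   8   8   8   8   8   8   8
  2   0   0   8   8   8  10  10  10  10  10
  3   0   0   8   8  14  14  14  16  16  16
  4   0   0   8   8  14  14  16  16  16  18
  5   0   0   8   8  16  16  22  22  24  24

16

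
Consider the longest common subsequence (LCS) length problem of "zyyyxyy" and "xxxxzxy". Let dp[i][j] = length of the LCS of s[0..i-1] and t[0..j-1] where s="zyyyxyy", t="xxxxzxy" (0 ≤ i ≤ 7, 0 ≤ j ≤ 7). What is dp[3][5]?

   ''  x  x  x  x  z  x  y
''  0  0  0  0  0  0  0  0
 z  0  0  0  0  0  1  1  1
 y  0  0  0  0  0  1  1  2
 y  0  0  0  0  0  1  1  2
 y  0  0  0  0  0  1  1  2
 x  0  1  1  1  1  1  2  2
 y  0  1  1  1  1  1  2  3
 y  0  1  1  1  1  1  2  3

1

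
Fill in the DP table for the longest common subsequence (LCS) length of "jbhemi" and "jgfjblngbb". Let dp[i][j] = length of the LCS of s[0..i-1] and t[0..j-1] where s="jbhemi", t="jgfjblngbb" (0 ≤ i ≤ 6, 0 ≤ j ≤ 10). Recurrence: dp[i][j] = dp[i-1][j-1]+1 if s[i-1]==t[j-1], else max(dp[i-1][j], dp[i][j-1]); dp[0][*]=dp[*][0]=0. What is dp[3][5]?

2

   ''  j  g  f  j  b  l  n  g  b  b
''  0  0  0  0  0  0  0  0  0  0  0
 j  0  1  1  1  1  1  1  1  1  1  1
 b  0  1  1  1  1  2  2  2  2  2  2
 h  0  1  1  1  1  2  2  2  2  2  2
 e  0  1  1  1  1  2  2  2  2  2  2
 m  0  1  1  1  1  2  2  2  2  2  2
 i  0  1  1  1  1  2  2  2  2  2  2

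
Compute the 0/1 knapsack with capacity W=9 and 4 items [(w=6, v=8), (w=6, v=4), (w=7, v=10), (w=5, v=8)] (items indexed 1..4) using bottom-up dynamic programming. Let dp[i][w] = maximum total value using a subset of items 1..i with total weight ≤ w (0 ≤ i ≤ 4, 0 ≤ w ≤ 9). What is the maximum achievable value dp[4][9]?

i\w   0   1   2   3   4   5   6   7   8   9
  0   0   0   0   0   0   0   0   0   0   0
  1   0   0   0   0   0   0   8   8   8   8
  2   0   0   0   0   0   0   8   8   8   8
  3   0   0   0   0   0   0   8  10  10  10
  4   0   0   0   0   0   8   8  10  10  10

10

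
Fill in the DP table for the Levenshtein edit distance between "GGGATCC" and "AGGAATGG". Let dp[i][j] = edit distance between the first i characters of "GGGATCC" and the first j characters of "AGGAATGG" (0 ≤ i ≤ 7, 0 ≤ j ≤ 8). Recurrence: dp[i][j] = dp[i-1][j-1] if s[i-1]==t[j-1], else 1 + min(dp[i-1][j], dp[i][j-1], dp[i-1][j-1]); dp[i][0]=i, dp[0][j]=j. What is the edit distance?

   ''  A  G  G  A  A  T  G  G
''  0  1  2  3  4  5  6  7  8
 G  1  1  1  2  3  4  5  6  7
 G  2  2  1  1  2  3  4  5  6
 G  3  3  2  1  2  3  4  4  5
 A  4  3  3  2  1  2  3  4  5
 T  5  4  4  3  2  2  2  3  4
 C  6  5  5  4  3  3  3  3  4
 C  7  6  6  5  4  4  4  4  4

4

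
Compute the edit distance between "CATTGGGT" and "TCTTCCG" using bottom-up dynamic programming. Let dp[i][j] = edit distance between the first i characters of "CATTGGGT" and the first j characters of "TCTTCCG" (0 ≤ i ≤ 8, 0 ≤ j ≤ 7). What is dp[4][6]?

4

   ''  T  C  T  T  C  C  G
''  0  1  2  3  4  5  6  7
 C  1  1  1  2  3  4  5  6
 A  2  2  2  2  3  4  5  6
 T  3  2  3  2  2  3  4  5
 T  4  3  3  3  2  3  4  5
 G  5  4  4  4  3  3  4  4
 G  6  5  5  5  4  4  4  4
 G  7  6  6  6  5  5  5  4
 T  8  7  7  6  6  6  6  5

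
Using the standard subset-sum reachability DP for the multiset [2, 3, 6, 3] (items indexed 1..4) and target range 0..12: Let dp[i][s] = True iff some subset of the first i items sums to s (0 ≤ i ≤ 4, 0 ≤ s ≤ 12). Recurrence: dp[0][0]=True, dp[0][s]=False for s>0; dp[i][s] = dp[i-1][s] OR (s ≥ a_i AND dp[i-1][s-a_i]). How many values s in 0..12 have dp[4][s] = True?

i\s   0   1   2   3   4   5   6   7   8   9  10  11  12
  0   T   F   F   F   F   F   F   F   F   F   F   F   F
  1   T   F   T   F   F   F   F   F   F   F   F   F   F
  2   T   F   T   T   F   T   F   F   F   F   F   F   F
  3   T   F   T   T   F   T   T   F   T   T   F   T   F
  4   T   F   T   T   F   T   T   F   T   T   F   T   T

9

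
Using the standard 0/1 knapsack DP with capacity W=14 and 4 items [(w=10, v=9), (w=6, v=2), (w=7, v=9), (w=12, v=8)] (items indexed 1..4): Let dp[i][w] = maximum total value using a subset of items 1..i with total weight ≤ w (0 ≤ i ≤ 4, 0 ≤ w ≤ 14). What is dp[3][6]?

2

i\w   0   1   2   3   4   5   6   7   8   9  10  11  12  13  14
  0   0   0   0   0   0   0   0   0   0   0   0   0   0   0   0
  1   0   0   0   0   0   0   0   0   0   0   9   9   9   9   9
  2   0   0   0   0   0   0   2   2   2   2   9   9   9   9   9
  3   0   0   0   0   0   0   2   9   9   9   9   9   9  11  11
  4   0   0   0   0   0   0   2   9   9   9   9   9   9  11  11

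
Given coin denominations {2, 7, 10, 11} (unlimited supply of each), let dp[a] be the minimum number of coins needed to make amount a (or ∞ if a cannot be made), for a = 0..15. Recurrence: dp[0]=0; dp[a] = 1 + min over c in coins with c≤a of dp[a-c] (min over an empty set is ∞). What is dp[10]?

1

 a  0  1  2  3  4  5  6  7  8  9 10 11 12 13 14 15
dp  0  -  1  -  2  -  3  1  4  2  1  1  2  2  2  3
(- denotes ∞ / unreachable)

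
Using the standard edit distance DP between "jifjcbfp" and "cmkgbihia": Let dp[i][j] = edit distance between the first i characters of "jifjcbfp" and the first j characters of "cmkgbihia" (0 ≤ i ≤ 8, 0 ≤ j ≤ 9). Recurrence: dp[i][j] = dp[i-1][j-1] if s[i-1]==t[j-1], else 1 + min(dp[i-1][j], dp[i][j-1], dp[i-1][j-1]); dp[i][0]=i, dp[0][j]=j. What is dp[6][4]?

   ''  c  m  k  g  b  i  h  i  a
''  0  1  2  3  4  5  6  7  8  9
 j  1  1  2  3  4  5  6  7  8  9
 i  2  2  2  3  4  5  5  6  7  8
 f  3  3  3  3  4  5  6  6  7  8
 j  4  4  4  4  4  5  6  7  7  8
 c  5  4  5  5  5  5  6  7  8  8
 b  6  5  5  6  6  5  6  7  8  9
 f  7  6  6  6  7  6  6  7  8  9
 p  8  7  7  7  7  7  7  7  8  9

6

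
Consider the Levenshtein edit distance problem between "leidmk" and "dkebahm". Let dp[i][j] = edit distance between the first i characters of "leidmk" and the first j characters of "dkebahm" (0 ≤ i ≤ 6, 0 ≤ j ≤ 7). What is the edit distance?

6

   ''  d  k  e  b  a  h  m
''  0  1  2  3  4  5  6  7
 l  1  1  2  3  4  5  6  7
 e  2  2  2  2  3  4  5  6
 i  3  3  3  3  3  4  5  6
 d  4  3  4  4  4  4  5  6
 m  5  4  4  5  5  5  5  5
 k  6  5  4  5  6  6  6  6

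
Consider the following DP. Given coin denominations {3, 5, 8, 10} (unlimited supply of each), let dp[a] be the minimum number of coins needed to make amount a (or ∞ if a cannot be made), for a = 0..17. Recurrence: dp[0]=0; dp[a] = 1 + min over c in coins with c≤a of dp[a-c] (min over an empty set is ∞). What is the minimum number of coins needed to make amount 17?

 a  0  1  2  3  4  5  6  7  8  9 10 11 12 13 14 15 16 17
dp  0  -  -  1  -  1  2  -  1  3  1  2  4  2  3  2  2  4
(- denotes ∞ / unreachable)

4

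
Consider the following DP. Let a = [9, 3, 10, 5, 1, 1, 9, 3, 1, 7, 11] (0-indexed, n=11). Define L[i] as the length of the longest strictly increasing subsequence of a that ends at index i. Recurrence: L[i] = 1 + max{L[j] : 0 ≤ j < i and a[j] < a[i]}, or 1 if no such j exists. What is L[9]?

3

   i    0    1    2    3    4    5    6    7    8    9   10
a[i]    9    3   10    5    1    1    9    3    1    7   11
L[i]    1    1    2    2    1    1    3    2    1    3    4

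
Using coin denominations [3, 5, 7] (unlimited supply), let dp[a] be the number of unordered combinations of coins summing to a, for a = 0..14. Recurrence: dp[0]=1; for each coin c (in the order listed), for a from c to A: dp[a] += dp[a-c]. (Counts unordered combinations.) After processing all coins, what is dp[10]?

2

after  coin     0     1     2     3     4     5     6     7     8     9    10    11    12    13    14
          3     1     0     0     1     0     0     1     0     0     1     0     0     1     0     0
          5     1     0     0     1     0     1     1     0     1     1     1     1     1     1     1
          7     1     0     0     1     0     1     1     1     1     1     2     1     2     2     2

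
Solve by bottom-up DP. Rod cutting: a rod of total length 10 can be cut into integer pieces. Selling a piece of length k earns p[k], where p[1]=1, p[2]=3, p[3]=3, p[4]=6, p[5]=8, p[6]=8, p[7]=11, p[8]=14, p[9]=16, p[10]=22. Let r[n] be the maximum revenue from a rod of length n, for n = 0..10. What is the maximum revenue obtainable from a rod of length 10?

   n    0    1    2    3    4    5    6    7    8    9   10
r[n]    0    1    3    4    6    8    9   11   14   16   22

22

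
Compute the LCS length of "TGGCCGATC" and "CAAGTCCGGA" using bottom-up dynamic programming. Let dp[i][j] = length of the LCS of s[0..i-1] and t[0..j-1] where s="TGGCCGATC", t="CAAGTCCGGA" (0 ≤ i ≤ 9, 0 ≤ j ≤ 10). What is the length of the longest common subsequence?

5

   ''  C  A  A  G  T  C  C  G  G  A
''  0  0  0  0  0  0  0  0  0  0  0
 T  0  0  0  0  0  1  1  1  1  1  1
 G  0  0  0  0  1  1  1  1  2  2  2
 G  0  0  0  0  1  1  1  1  2  3  3
 C  0  1  1  1  1  1  2  2  2  3  3
 C  0  1  1  1  1  1  2  3  3  3  3
 G  0  1  1  1  2  2  2  3  4  4  4
 A  0  1  2  2  2  2  2  3  4  4  5
 T  0  1  2  2  2  3  3  3  4  4  5
 C  0  1  2  2  2  3  4  4  4  4  5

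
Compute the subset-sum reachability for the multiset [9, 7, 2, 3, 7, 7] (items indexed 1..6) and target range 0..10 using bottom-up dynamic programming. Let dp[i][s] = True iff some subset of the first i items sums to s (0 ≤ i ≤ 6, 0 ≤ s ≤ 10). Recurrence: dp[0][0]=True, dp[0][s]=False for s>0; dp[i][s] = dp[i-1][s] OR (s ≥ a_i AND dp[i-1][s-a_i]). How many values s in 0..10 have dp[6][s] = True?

i\s   0   1   2   3   4   5   6   7   8   9  10
  0   T   F   F   F   F   F   F   F   F   F   F
  1   T   F   F   F   F   F   F   F   F   T   F
  2   T   F   F   F   F   F   F   T   F   T   F
  3   T   F   T   F   F   F   F   T   F   T   F
  4   T   F   T   T   F   T   F   T   F   T   T
  5   T   F   T   T   F   T   F   T   F   T   T
  6   T   F   T   T   F   T   F   T   F   T   T

7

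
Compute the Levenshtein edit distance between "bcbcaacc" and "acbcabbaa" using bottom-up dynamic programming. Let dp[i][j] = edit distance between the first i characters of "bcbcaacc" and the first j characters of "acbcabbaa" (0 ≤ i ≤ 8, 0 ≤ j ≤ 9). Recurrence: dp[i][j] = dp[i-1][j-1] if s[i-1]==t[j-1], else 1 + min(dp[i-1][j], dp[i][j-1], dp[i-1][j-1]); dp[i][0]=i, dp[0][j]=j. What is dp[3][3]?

1

   ''  a  c  b  c  a  b  b  a  a
''  0  1  2  3  4  5  6  7  8  9
 b  1  1  2  2  3  4  5  6  7  8
 c  2  2  1  2  2  3  4  5  6  7
 b  3  3  2  1  2  3  3  4  5  6
 c  4  4  3  2  1  2  3  4  5  6
 a  5  4  4  3  2  1  2  3  4  5
 a  6  5  5  4  3  2  2  3  3  4
 c  7  6  5  5  4  3  3  3  4  4
 c  8  7  6  6  5  4  4  4  4  5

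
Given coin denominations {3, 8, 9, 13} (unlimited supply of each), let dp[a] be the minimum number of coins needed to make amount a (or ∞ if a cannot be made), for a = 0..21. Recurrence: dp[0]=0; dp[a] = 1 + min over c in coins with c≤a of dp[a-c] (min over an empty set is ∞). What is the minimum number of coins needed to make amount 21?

2

 a  0  1  2  3  4  5  6  7  8  9 10 11 12 13 14 15 16 17 18 19 20 21
dp  0  -  -  1  -  -  2  -  1  1  -  2  2  1  3  3  2  2  2  3  3  2
(- denotes ∞ / unreachable)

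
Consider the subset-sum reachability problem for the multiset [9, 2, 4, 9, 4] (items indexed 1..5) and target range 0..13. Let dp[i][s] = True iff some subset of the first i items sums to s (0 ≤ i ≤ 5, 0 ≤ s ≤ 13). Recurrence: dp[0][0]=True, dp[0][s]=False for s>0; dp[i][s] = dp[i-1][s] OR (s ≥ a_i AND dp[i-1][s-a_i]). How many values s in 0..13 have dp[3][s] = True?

7

i\s   0   1   2   3   4   5   6   7   8   9  10  11  12  13
  0   T   F   F   F   F   F   F   F   F   F   F   F   F   F
  1   T   F   F   F   F   F   F   F   F   T   F   F   F   F
  2   T   F   T   F   F   F   F   F   F   T   F   T   F   F
  3   T   F   T   F   T   F   T   F   F   T   F   T   F   T
  4   T   F   T   F   T   F   T   F   F   T   F   T   F   T
  5   T   F   T   F   T   F   T   F   T   T   T   T   F   T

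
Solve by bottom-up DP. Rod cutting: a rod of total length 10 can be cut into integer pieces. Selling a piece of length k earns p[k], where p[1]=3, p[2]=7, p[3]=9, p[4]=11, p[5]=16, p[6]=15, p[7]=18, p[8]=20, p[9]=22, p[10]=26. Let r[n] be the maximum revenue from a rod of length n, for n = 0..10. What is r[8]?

   n    0    1    2    3    4    5    6    7    8    9   10
r[n]    0    3    7   10   14   17   21   24   28   31   35

28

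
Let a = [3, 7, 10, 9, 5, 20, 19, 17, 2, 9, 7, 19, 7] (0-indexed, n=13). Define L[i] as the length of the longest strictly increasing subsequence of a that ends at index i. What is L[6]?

4

   i    0    1    2    3    4    5    6    7    8    9   10   11   12
a[i]    3    7   10    9    5   20   19   17    2    9    7   19    7
L[i]    1    2    3    3    2    4    4    4    1    3    3    5    3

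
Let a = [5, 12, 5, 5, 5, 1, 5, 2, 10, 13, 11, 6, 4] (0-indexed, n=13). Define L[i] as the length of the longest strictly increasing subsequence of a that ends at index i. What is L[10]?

   i    0    1    2    3    4    5    6    7    8    9   10   11   12
a[i]    5   12    5    5    5    1    5    2   10   13   11    6    4
L[i]    1    2    1    1    1    1    2    2    3    4    4    3    3

4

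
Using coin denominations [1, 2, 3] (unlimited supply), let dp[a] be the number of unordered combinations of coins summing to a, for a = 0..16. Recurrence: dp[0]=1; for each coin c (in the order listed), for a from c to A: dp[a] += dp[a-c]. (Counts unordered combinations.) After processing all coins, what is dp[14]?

after  coin     0     1     2     3     4     5     6     7     8     9    10    11    12    13    14    15    16
          1     1     1     1     1     1     1     1     1     1     1     1     1     1     1     1     1     1
          2     1     1     2     2     3     3     4     4     5     5     6     6     7     7     8     8     9
          3     1     1     2     3     4     5     7     8    10    12    14    16    19    21    24    27    30

24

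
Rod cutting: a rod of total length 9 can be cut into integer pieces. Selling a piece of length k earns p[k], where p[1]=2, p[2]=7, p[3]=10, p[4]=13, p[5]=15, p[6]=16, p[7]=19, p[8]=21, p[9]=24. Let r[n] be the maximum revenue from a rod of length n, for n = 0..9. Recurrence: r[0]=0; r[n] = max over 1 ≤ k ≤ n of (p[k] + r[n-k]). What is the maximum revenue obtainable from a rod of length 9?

   n    0    1    2    3    4    5    6    7    8    9
r[n]    0    2    7   10   14   17   21   24   28   31

31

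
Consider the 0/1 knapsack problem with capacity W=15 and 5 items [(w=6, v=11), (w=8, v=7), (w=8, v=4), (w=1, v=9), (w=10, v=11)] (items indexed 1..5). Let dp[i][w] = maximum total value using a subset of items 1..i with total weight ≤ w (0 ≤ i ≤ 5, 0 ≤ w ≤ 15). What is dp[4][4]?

i\w   0   1   2   3   4   5   6   7   8   9  10  11  12  13  14  15
  0   0   0   0   0   0   0   0   0   0   0   0   0   0   0   0   0
  1   0   0   0   0   0   0  11  11  11  11  11  11  11  11  11  11
  2   0   0   0   0   0   0  11  11  11  11  11  11  11  11  18  18
  3   0   0   0   0   0   0  11  11  11  11  11  11  11  11  18  18
  4   0   9   9   9   9   9  11  20  20  20  20  20  20  20  20  27
  5   0   9   9   9   9   9  11  20  20  20  20  20  20  20  20  27

9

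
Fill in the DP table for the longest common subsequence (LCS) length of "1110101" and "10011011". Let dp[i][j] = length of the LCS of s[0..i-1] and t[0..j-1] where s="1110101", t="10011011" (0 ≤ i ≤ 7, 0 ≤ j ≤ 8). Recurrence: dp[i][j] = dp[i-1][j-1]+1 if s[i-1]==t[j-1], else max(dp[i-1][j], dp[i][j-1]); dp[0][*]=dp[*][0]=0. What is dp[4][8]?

4

   ''  1  0  0  1  1  0  1  1
''  0  0  0  0  0  0  0  0  0
 1  0  1  1  1  1  1  1  1  1
 1  0  1  1  1  2  2  2  2  2
 1  0  1  1  1  2  3  3  3  3
 0  0  1  2  2  2  3  4  4  4
 1  0  1  2  2  3  3  4  5  5
 0  0  1  2  3  3  3  4  5  5
 1  0  1  2  3  4  4  4  5  6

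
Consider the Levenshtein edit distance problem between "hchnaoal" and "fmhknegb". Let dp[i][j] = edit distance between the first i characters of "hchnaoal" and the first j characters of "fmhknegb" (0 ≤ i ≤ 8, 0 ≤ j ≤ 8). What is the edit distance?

   ''  f  m  h  k  n  e  g  b
''  0  1  2  3  4  5  6  7  8
 h  1  1  2  2  3  4  5  6  7
 c  2  2  2  3  3  4  5  6  7
 h  3  3  3  2  3  4  5  6  7
 n  4  4  4  3  3  3  4  5  6
 a  5  5  5  4  4  4  4  5  6
 o  6  6  6  5  5  5  5  5  6
 a  7  7  7  6  6  6  6  6  6
 l  8  8  8  7  7  7  7  7  7

7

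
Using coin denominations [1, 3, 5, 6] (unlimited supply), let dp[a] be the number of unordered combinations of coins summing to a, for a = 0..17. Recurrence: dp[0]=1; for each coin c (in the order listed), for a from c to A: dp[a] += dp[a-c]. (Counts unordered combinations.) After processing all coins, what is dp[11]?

after  coin     0     1     2     3     4     5     6     7     8     9    10    11    12    13    14    15    16    17
          1     1     1     1     1     1     1     1     1     1     1     1     1     1     1     1     1     1     1
          3     1     1     1     2     2     2     3     3     3     4     4     4     5     5     5     6     6     6
          5     1     1     1     2     2     3     4     4     5     6     7     8     9    10    11    13    14    15
          6     1     1     1     2     2     3     5     5     6     8     9    11    14    15    17    21    23    26

11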